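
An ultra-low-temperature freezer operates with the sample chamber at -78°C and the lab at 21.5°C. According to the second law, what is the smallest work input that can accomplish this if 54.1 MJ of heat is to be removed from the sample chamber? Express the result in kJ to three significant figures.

In absolute terms T_C = 195.15 K and T_H = 294.65 K, so ΔT = 99.50 K.
The reversible limit is COP_R = T_C/ΔT = 1.961, so W_min = Q_C/COP = Q_C·ΔT/T_C.
W_min = 54.10 × 99.50/195.15 = 27.58 MJ = 27580 kJ.

27600 kJ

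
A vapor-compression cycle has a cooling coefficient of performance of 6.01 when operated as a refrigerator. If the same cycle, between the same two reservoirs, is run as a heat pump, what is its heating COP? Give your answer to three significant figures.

The first law on one cycle gives Q_H = Q_C + W, so Q_H/W = Q_C/W + 1.
COP_HP = COP_R + 1 = 6.01 + 1 = 7.01.

7.01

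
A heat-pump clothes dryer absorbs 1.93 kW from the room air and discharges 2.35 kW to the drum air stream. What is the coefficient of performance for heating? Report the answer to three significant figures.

5.60

The first law gives Q̇_H = Q̇_C + Ẇ, so the three rates are Q̇_C = 1.930, Q̇_H = 2.350, Ẇ = 0.4200 kW.
COP_HP = Q̇_H/Ẇ = 2.350/0.4200 = 5.595.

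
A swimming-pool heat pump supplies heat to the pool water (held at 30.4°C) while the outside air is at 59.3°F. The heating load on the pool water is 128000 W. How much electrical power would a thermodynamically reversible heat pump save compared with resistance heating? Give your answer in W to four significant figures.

121600 W

In absolute terms T_C = 288.32 K and T_H = 303.55 K, so ΔT = 15.23 K.
COP_Carnot = T_H/ΔT = 303.55/15.23 = 19.93.
Resistance heating needs Ẇ_res = Q̇_H = 128000 W; the reversible heat pump needs only Ẇ_hp = Q̇_H/COP = 6424 W.
Saving = 128000 − 6424 = 121600 W.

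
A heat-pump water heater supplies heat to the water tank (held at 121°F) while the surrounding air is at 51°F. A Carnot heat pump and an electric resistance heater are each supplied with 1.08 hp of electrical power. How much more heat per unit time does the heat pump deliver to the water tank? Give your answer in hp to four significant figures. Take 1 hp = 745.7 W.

In absolute terms T_C = 283.71 K and T_H = 322.59 K, so ΔT = 38.89 K.
COP_Carnot = T_H/ΔT = 322.59/38.89 = 8.295.
The heat pump delivers Q̇_H = COP × Ẇ = 8.959 hp; the resistance heater delivers Ẇ = 1.080 hp.
Extra = (COP − 1)·Ẇ = 7.879 hp.

7.879 hp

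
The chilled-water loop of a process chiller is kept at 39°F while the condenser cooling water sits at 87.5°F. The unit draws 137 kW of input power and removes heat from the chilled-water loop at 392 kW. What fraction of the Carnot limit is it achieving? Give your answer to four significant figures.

0.2783

COP_actual = Q̇_C/Ẇ = 392.0/137.0 = 2.861.
In absolute terms T_C = 277.04 K and T_H = 303.98 K, so ΔT = 26.94 K.
COP_Carnot = T_C/ΔT = 277.04/26.94 = 10.28.
η_II = COP_actual/COP_Carnot = 2.861/10.28 = 0.2783.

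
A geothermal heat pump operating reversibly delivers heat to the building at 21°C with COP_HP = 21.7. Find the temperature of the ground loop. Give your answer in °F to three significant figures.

45.4 °F

COP_HP = T_H/(T_H − T_C) gives T_H − T_C = T_H/COP.
With T_H = 294.15 K, T_C = 294.15 × (1 − 1/21.7) = 280.59 K.
Converting, 280.59 K = 45.40°F.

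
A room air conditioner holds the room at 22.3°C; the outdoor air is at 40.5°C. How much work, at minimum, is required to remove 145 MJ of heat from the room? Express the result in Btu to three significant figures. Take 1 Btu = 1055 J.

In absolute terms T_C = 295.45 K and T_H = 313.65 K, so ΔT = 18.20 K.
The reversible limit is COP_R = T_C/ΔT = 16.23, so W_min = Q_C/COP = Q_C·ΔT/T_C.
W_min = 145.0 × 18.20/295.45 = 8.932 MJ = 8466 Btu.

8470 Btu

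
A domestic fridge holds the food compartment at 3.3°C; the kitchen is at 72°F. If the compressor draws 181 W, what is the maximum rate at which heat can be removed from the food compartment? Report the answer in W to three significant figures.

In absolute terms T_C = 276.45 K and T_H = 295.37 K, so ΔT = 18.92 K.
COP_Carnot = T_C/ΔT = 276.45/18.92 = 14.61.
Q̇_max = COP_Carnot × Ẇ = 14.61 × 181.0 W = 2644 W.

2640 W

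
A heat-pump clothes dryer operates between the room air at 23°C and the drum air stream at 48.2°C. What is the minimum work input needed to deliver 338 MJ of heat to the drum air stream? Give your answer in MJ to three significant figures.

26.5 MJ

In absolute terms T_C = 296.15 K and T_H = 321.35 K, so ΔT = 25.20 K.
The reversible limit is COP_HP = T_H/ΔT = 12.75, so W_min = Q_H/COP = Q_H·ΔT/T_H.
W_min = 338.0 × 25.20/321.35 = 26.51 MJ.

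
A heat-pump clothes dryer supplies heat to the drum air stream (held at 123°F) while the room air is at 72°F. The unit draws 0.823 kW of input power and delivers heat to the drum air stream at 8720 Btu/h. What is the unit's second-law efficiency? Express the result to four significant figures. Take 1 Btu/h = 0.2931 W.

0.2718

Converting, Q̇_H = 8720 Btu/h = 2.556 kW, so COP_actual = Q̇_H/Ẇ = 2.556/0.8230 = 3.106.
In absolute terms T_C = 295.37 K and T_H = 323.71 K, so ΔT = 28.33 K.
COP_Carnot = T_H/ΔT = 323.71/28.33 = 11.42.
η_II = COP_actual/COP_Carnot = 3.106/11.42 = 0.2718.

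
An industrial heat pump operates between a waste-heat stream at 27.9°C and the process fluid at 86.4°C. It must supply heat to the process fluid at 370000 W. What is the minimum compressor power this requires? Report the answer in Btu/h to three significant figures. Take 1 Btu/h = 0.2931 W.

205000 Btu/h

In absolute terms T_C = 301.05 K and T_H = 359.55 K, so ΔT = 58.50 K.
COP_Carnot = T_H/ΔT = 359.55/58.50 = 6.146.
Ẇ_min = Q̇/COP_Carnot = 370000/6.146 = 60200 W = 205400 Btu/h.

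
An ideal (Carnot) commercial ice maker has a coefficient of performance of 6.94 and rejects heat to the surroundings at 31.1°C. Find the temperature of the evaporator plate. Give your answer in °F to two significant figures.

For a Carnot refrigerator COP_R = T_C/(T_H − T_C), so T_C = COP·T_H/(1 + COP).
With T_H = 304.25 K, T_C = 6.94 × 304.25/7.940 = 265.93 K.
Converting, 265.93 K = 19.01°F.

19 °F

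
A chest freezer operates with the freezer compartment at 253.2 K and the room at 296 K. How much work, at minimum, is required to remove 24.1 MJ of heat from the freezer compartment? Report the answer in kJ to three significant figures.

4070 kJ

The reservoir spacing is ΔT = 296 − 253.2 = 42.80 K.
The reversible limit is COP_R = T_C/ΔT = 5.916, so W_min = Q_C/COP = Q_C·ΔT/T_C.
W_min = 24.10 × 42.80/253.20 = 4.074 MJ = 4074 kJ.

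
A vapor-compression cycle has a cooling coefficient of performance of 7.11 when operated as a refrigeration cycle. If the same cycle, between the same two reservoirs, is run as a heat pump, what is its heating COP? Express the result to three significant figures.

The first law on one cycle gives Q_H = Q_C + W, so Q_H/W = Q_C/W + 1.
COP_HP = COP_R + 1 = 7.11 + 1 = 8.11.

8.11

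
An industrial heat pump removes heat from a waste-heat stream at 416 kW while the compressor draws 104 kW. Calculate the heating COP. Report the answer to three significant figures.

5.00

The first law gives Q̇_H = Q̇_C + Ẇ, so the three rates are Q̇_C = 416.0, Q̇_H = 520.0, Ẇ = 104.0 kW.
COP_HP = Q̇_H/Ẇ = 520.0/104.0 = 5.000.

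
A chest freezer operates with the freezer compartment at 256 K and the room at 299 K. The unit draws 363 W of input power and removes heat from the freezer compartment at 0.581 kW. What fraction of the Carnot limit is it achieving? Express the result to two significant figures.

Converting, Q̇_C = 0.5810 kW = 581.0 W, so COP_actual = Q̇_C/Ẇ = 581.0/363.0 = 1.601.
The reservoir spacing is ΔT = 299 − 256 = 43.00 K.
COP_Carnot = T_C/ΔT = 256.00/43.00 = 5.953.
η_II = COP_actual/COP_Carnot = 1.601/5.953 = 0.2688.

0.27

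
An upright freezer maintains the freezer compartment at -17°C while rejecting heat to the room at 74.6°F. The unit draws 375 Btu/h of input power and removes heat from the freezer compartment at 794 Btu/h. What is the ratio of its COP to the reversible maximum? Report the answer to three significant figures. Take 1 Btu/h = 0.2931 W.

0.336

COP_actual = Q̇_C/Ẇ = 794.0/375.0 = 2.117.
In absolute terms T_C = 256.15 K and T_H = 296.82 K, so ΔT = 40.67 K.
COP_Carnot = T_C/ΔT = 256.15/40.67 = 6.299.
η_II = COP_actual/COP_Carnot = 2.117/6.299 = 0.3362.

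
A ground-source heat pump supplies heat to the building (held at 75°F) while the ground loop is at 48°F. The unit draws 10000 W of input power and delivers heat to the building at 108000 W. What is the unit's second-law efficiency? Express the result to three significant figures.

0.545

COP_actual = Q̇_H/Ẇ = 108000/10000 = 10.80.
In absolute terms T_C = 282.04 K and T_H = 297.04 K, so ΔT = 15.00 K.
COP_Carnot = T_H/ΔT = 297.04/15.00 = 19.80.
η_II = COP_actual/COP_Carnot = 10.80/19.80 = 0.5454.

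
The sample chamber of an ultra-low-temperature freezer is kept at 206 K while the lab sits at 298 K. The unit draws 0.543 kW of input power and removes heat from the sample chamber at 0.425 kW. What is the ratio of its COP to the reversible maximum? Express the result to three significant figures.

COP_actual = Q̇_C/Ẇ = 0.4250/0.5430 = 0.7827.
The reservoir spacing is ΔT = 298 − 206 = 92.00 K.
COP_Carnot = T_C/ΔT = 206.00/92.00 = 2.239.
η_II = COP_actual/COP_Carnot = 0.7827/2.239 = 0.3496.

0.350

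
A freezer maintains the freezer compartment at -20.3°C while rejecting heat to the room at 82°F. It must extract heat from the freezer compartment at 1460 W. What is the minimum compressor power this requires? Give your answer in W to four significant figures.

277.6 W

In absolute terms T_C = 252.85 K and T_H = 300.93 K, so ΔT = 48.08 K.
COP_Carnot = T_C/ΔT = 252.85/48.08 = 5.259.
Ẇ_min = Q̇/COP_Carnot = 1460/5.259 = 277.6 W.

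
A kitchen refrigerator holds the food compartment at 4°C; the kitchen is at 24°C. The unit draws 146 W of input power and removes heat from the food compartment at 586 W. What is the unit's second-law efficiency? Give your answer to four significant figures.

COP_actual = Q̇_C/Ẇ = 586.0/146.0 = 4.014.
In absolute terms T_C = 277.15 K and T_H = 297.15 K, so ΔT = 20.00 K.
COP_Carnot = T_C/ΔT = 277.15/20.00 = 13.86.
η_II = COP_actual/COP_Carnot = 4.014/13.86 = 0.2896.

0.2896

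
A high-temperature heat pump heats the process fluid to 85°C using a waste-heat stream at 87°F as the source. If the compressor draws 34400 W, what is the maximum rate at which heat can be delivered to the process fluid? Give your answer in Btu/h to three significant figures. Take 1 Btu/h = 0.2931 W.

772000 Btu/h

In absolute terms T_C = 303.71 K and T_H = 358.15 K, so ΔT = 54.44 K.
COP_Carnot = T_H/ΔT = 358.15/54.44 = 6.578.
Q̇_max = COP_Carnot × Ẇ = 6.578 × 34400 W = 226300 W = 772100 Btu/h.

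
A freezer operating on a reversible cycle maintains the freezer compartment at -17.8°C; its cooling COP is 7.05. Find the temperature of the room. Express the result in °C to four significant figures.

18.42 °C

COP_R = T_C/(T_H − T_C) gives T_H − T_C = T_C/COP.
With T_C = 255.35 K, T_H = 255.35 × (1 + 1/7.05) = 291.57 K.
Converting, 291.57 K = 18.42°C.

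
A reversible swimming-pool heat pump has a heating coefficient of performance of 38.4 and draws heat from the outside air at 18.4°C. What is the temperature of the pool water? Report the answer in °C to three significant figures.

COP_HP = T_H/(T_H − T_C) rearranges to T_H = COP·T_C/(COP − 1).
With T_C = 291.55 K, T_H = 38.4 × 291.55/37.40 = 299.35 K.
Converting, 299.35 K = 26.20°C.

26.2 °C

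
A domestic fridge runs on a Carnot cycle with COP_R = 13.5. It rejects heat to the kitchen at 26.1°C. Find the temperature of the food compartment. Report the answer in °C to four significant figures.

For a Carnot refrigerator COP_R = T_C/(T_H − T_C), so T_C = COP·T_H/(1 + COP).
With T_H = 299.25 K, T_C = 13.5 × 299.25/14.50 = 278.61 K.
Converting, 278.61 K = 5.46°C.

5.462 °C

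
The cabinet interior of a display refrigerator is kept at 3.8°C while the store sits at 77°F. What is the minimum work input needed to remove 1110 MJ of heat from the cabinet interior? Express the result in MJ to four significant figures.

84.97 MJ

In absolute terms T_C = 276.95 K and T_H = 298.15 K, so ΔT = 21.20 K.
The reversible limit is COP_R = T_C/ΔT = 13.06, so W_min = Q_C/COP = Q_C·ΔT/T_C.
W_min = 1110 × 21.20/276.95 = 84.97 MJ.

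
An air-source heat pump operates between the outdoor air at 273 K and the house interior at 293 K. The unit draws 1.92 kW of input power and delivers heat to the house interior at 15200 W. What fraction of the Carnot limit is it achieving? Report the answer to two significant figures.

0.54

Converting, Q̇_H = 15200 W = 15.20 kW, so COP_actual = Q̇_H/Ẇ = 15.20/1.920 = 7.917.
The reservoir spacing is ΔT = 293 − 273 = 20.00 K.
COP_Carnot = T_H/ΔT = 293.00/20.00 = 14.65.
η_II = COP_actual/COP_Carnot = 7.917/14.65 = 0.5404.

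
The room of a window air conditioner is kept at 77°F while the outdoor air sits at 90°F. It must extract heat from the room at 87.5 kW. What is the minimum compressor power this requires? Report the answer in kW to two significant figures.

In absolute terms T_C = 298.15 K and T_H = 305.37 K, so ΔT = 7.222 K.
COP_Carnot = T_C/ΔT = 298.15/7.222 = 41.28.
Ẇ_min = Q̇/COP_Carnot = 87.50/41.28 = 2.120 kW.

2.1 kW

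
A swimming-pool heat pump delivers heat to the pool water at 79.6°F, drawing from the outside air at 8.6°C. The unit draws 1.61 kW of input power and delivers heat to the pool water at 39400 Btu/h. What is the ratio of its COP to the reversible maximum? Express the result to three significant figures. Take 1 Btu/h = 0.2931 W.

0.427

Converting, Q̇_H = 39400 Btu/h = 11.55 kW, so COP_actual = Q̇_H/Ẇ = 11.55/1.610 = 7.173.
In absolute terms T_C = 281.75 K and T_H = 299.59 K, so ΔT = 17.84 K.
COP_Carnot = T_H/ΔT = 299.59/17.84 = 16.79.
η_II = COP_actual/COP_Carnot = 7.173/16.79 = 0.4272.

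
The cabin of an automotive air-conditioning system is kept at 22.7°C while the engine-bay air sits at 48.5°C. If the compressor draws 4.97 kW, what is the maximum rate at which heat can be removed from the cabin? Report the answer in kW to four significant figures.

56.99 kW

In absolute terms T_C = 295.85 K and T_H = 321.65 K, so ΔT = 25.80 K.
COP_Carnot = T_C/ΔT = 295.85/25.80 = 11.47.
Q̇_max = COP_Carnot × Ẇ = 11.47 × 4.970 kW = 56.99 kW.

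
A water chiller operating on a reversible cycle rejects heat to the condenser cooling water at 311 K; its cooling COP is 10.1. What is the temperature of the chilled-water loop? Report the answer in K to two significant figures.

280 K

For a Carnot refrigerator COP_R = T_C/(T_H − T_C), so T_C = COP·T_H/(1 + COP).
With T_H = 311.00 K, T_C = 10.1 × 311.00/11.10 = 282.98 K.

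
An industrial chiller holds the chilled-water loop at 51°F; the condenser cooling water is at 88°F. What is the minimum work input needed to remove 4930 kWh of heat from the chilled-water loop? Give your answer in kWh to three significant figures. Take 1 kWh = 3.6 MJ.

In absolute terms T_C = 283.71 K and T_H = 304.26 K, so ΔT = 20.56 K.
The reversible limit is COP_R = T_C/ΔT = 13.80, so W_min = Q_C/COP = Q_C·ΔT/T_C.
W_min = 4930 × 20.56/283.71 = 357.2 kWh.

357 kWh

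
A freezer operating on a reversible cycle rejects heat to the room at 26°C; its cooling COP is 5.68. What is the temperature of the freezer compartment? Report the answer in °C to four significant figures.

For a Carnot refrigerator COP_R = T_C/(T_H − T_C), so T_C = COP·T_H/(1 + COP).
With T_H = 299.15 K, T_C = 5.68 × 299.15/6.680 = 254.37 K.
Converting, 254.37 K = -18.78°C.

-18.78 °C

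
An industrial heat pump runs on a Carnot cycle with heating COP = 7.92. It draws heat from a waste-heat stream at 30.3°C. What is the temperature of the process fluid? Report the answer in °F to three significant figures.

COP_HP = T_H/(T_H − T_C) rearranges to T_H = COP·T_C/(COP − 1).
With T_C = 303.45 K, T_H = 7.92 × 303.45/6.920 = 347.30 K.
Converting, 347.30 K = 165.47°F.

165 °F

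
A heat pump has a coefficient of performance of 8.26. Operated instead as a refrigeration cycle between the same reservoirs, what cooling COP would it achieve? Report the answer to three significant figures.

Since Q_H = Q_C + W for any cycle, COP_R = Q_C/W = Q_H/W − 1.
COP_R = 8.26 − 1 = 7.26.

7.26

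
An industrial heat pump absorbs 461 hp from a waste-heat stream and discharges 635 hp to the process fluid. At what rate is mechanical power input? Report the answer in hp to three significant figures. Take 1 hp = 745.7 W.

174 hp

For a cyclic device the first law requires Q̇_H = Q̇_C + Ẇ.
Ẇ = Q̇_H − Q̇_C = 174.0 hp.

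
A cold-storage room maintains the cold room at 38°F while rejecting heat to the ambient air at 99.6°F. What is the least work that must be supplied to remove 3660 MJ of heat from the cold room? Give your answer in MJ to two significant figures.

450 MJ

In absolute terms T_C = 276.48 K and T_H = 310.71 K, so ΔT = 34.22 K.
The reversible limit is COP_R = T_C/ΔT = 8.079, so W_min = Q_C/COP = Q_C·ΔT/T_C.
W_min = 3660 × 34.22/276.48 = 453.0 MJ.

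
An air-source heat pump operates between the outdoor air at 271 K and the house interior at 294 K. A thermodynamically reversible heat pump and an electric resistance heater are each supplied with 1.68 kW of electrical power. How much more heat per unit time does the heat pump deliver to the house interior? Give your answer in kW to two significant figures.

20 kW

The reservoir spacing is ΔT = 294 − 271 = 23.00 K.
COP_Carnot = T_H/ΔT = 294.00/23.00 = 12.78.
The heat pump delivers Q̇_H = COP × Ẇ = 21.47 kW; the resistance heater delivers Ẇ = 1.680 kW.
Extra = (COP − 1)·Ẇ = 19.79 kW.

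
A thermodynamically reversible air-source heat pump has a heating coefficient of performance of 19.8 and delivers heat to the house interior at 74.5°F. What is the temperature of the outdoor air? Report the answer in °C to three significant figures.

8.62 °C

COP_HP = T_H/(T_H − T_C) gives T_H − T_C = T_H/COP.
With T_H = 296.76 K, T_C = 296.76 × (1 − 1/19.8) = 281.77 K.
Converting, 281.77 K = 8.62°C.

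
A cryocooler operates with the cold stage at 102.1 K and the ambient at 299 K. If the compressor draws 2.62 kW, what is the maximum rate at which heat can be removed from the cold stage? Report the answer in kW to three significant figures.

1.36 kW

The reservoir spacing is ΔT = 299 − 102.1 = 196.9 K.
COP_Carnot = T_C/ΔT = 102.10/196.9 = 0.5185.
Q̇_max = COP_Carnot × Ẇ = 0.5185 × 2.620 kW = 1.359 kW.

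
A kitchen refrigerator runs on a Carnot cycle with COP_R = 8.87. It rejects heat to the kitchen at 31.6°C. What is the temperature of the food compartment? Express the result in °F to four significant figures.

33.30 °F

For a Carnot refrigerator COP_R = T_C/(T_H − T_C), so T_C = COP·T_H/(1 + COP).
With T_H = 304.75 K, T_C = 8.87 × 304.75/9.870 = 273.87 K.
Converting, 273.87 K = 33.30°F.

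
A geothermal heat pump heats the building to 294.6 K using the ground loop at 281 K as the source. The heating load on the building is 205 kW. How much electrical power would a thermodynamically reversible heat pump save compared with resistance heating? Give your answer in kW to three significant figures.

196 kW

The reservoir spacing is ΔT = 294.6 − 281 = 13.60 K.
COP_Carnot = T_H/ΔT = 294.60/13.60 = 21.66.
Resistance heating needs Ẇ_res = Q̇_H = 205.0 kW; the reversible heat pump needs only Ẇ_hp = Q̇_H/COP = 9.464 kW.
Saving = 205.0 − 9.464 = 195.5 kW.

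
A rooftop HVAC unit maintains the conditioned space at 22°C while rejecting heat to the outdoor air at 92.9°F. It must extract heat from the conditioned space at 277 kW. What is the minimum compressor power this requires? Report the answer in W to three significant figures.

11100 W

In absolute terms T_C = 295.15 K and T_H = 306.98 K, so ΔT = 11.83 K.
COP_Carnot = T_C/ΔT = 295.15/11.83 = 24.94.
Ẇ_min = Q̇/COP_Carnot = 277.0/24.94 = 11.11 kW = 11110 W.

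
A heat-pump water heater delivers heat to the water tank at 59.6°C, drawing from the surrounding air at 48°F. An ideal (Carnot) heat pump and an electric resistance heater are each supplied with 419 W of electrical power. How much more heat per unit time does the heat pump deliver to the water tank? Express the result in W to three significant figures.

In absolute terms T_C = 282.04 K and T_H = 332.75 K, so ΔT = 50.71 K.
COP_Carnot = T_H/ΔT = 332.75/50.71 = 6.562.
The heat pump delivers Q̇_H = COP × Ẇ = 2749 W; the resistance heater delivers Ẇ = 419.0 W.
Extra = (COP − 1)·Ẇ = 2330 W.

2330 W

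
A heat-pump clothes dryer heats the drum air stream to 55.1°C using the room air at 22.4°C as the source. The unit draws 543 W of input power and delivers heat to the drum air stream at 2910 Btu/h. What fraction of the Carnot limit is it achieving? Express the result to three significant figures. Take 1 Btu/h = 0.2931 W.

0.156

Converting, Q̇_H = 2910 Btu/h = 852.9 W, so COP_actual = Q̇_H/Ẇ = 852.9/543.0 = 1.571.
In absolute terms T_C = 295.55 K and T_H = 328.25 K, so ΔT = 32.70 K.
COP_Carnot = T_H/ΔT = 328.25/32.70 = 10.04.
η_II = COP_actual/COP_Carnot = 1.571/10.04 = 0.1565.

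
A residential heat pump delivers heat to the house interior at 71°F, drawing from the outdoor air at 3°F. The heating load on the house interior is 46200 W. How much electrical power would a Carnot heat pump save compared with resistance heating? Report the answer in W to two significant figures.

40000 W

In absolute terms T_C = 257.04 K and T_H = 294.82 K, so ΔT = 37.78 K.
COP_Carnot = T_H/ΔT = 294.82/37.78 = 7.804.
Resistance heating needs Ẇ_res = Q̇_H = 46200 W; the reversible heat pump needs only Ẇ_hp = Q̇_H/COP = 5920 W.
Saving = 46200 − 5920 = 40280 W.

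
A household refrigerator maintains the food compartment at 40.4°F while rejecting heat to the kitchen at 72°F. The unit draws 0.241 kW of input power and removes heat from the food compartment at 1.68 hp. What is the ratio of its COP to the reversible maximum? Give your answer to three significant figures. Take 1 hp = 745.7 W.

Converting, Q̇_C = 1.680 hp = 1.253 kW, so COP_actual = Q̇_C/Ẇ = 1.253/0.2410 = 5.198.
In absolute terms T_C = 277.82 K and T_H = 295.37 K, so ΔT = 17.56 K.
COP_Carnot = T_C/ΔT = 277.82/17.56 = 15.83.
η_II = COP_actual/COP_Carnot = 5.198/15.83 = 0.3285.

0.328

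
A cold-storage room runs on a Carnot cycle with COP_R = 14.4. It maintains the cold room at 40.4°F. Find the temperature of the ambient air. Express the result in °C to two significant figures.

COP_R = T_C/(T_H − T_C) gives T_H − T_C = T_C/COP.
With T_C = 277.82 K, T_H = 277.82 × (1 + 1/14.4) = 297.11 K.
Converting, 297.11 K = 23.96°C.

24 °C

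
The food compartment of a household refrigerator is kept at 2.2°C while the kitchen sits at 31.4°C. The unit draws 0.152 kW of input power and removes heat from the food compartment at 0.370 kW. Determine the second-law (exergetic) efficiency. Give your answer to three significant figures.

COP_actual = Q̇_C/Ẇ = 0.3700/0.1520 = 2.434.
In absolute terms T_C = 275.35 K and T_H = 304.55 K, so ΔT = 29.20 K.
COP_Carnot = T_C/ΔT = 275.35/29.20 = 9.430.
η_II = COP_actual/COP_Carnot = 2.434/9.430 = 0.2581.

0.258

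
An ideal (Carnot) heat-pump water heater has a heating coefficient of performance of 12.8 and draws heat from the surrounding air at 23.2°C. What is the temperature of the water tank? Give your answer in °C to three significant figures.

48.3 °C

COP_HP = T_H/(T_H − T_C) rearranges to T_H = COP·T_C/(COP − 1).
With T_C = 296.35 K, T_H = 12.8 × 296.35/11.80 = 321.46 K.
Converting, 321.46 K = 48.31°C.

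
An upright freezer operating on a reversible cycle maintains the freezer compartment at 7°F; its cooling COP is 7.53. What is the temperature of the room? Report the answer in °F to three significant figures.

COP_R = T_C/(T_H − T_C) gives T_H − T_C = T_C/COP.
With T_C = 259.26 K, T_H = 259.26 × (1 + 1/7.53) = 293.69 K.
Converting, 293.69 K = 68.97°F.

69.0 °F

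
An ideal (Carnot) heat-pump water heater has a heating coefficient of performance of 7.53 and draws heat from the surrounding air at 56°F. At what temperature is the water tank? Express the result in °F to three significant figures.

COP_HP = T_H/(T_H − T_C) rearranges to T_H = COP·T_C/(COP − 1).
With T_C = 286.48 K, T_H = 7.53 × 286.48/6.530 = 330.36 K.
Converting, 330.36 K = 134.97°F.

135 °F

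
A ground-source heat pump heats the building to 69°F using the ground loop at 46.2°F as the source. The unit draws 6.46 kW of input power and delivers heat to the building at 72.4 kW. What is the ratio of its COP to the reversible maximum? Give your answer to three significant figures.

0.483

COP_actual = Q̇_H/Ẇ = 72.40/6.460 = 11.21.
In absolute terms T_C = 281.04 K and T_H = 293.71 K, so ΔT = 12.67 K.
COP_Carnot = T_H/ΔT = 293.71/12.67 = 23.19.
η_II = COP_actual/COP_Carnot = 11.21/23.19 = 0.4833.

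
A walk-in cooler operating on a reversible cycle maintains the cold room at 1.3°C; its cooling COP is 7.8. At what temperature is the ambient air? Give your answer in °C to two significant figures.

36 °C

COP_R = T_C/(T_H − T_C) gives T_H − T_C = T_C/COP.
With T_C = 274.45 K, T_H = 274.45 × (1 + 1/7.8) = 309.64 K.
Converting, 309.64 K = 36.49°C.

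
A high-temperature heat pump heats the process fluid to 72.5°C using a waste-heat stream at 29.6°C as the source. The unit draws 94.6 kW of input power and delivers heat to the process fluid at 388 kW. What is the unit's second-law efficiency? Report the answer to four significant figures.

COP_actual = Q̇_H/Ẇ = 388.0/94.60 = 4.101.
In absolute terms T_C = 302.75 K and T_H = 345.65 K, so ΔT = 42.90 K.
COP_Carnot = T_H/ΔT = 345.65/42.90 = 8.057.
η_II = COP_actual/COP_Carnot = 4.101/8.057 = 0.5091.

0.5091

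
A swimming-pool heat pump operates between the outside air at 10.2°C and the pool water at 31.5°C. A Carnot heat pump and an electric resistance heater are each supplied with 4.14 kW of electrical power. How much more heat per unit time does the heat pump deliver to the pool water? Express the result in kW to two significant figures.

55 kW

In absolute terms T_C = 283.35 K and T_H = 304.65 K, so ΔT = 21.30 K.
COP_Carnot = T_H/ΔT = 304.65/21.30 = 14.30.
The heat pump delivers Q̇_H = COP × Ẇ = 59.21 kW; the resistance heater delivers Ẇ = 4.140 kW.
Extra = (COP − 1)·Ẇ = 55.07 kW.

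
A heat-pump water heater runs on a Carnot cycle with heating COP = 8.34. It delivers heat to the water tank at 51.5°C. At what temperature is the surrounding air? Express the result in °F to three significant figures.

COP_HP = T_H/(T_H − T_C) gives T_H − T_C = T_H/COP.
With T_H = 324.65 K, T_C = 324.65 × (1 − 1/8.34) = 285.72 K.
Converting, 285.72 K = 54.63°F.

54.6 °F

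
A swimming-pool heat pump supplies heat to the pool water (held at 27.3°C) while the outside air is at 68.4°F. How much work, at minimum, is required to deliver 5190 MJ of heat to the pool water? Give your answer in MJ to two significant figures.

120 MJ

In absolute terms T_C = 293.37 K and T_H = 300.45 K, so ΔT = 7.078 K.
The reversible limit is COP_HP = T_H/ΔT = 42.45, so W_min = Q_H/COP = Q_H·ΔT/T_H.
W_min = 5190 × 7.078/300.45 = 122.3 MJ.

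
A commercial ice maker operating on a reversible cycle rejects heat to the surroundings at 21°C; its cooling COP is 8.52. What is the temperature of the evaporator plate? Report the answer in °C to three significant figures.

For a Carnot refrigerator COP_R = T_C/(T_H − T_C), so T_C = COP·T_H/(1 + COP).
With T_H = 294.15 K, T_C = 8.52 × 294.15/9.520 = 263.25 K.
Converting, 263.25 K = -9.90°C.

-9.90 °C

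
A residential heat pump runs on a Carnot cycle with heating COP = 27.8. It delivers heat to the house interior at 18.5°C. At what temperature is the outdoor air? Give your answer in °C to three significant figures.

COP_HP = T_H/(T_H − T_C) gives T_H − T_C = T_H/COP.
With T_H = 291.65 K, T_C = 291.65 × (1 − 1/27.8) = 281.16 K.
Converting, 281.16 K = 8.01°C.

8.01 °C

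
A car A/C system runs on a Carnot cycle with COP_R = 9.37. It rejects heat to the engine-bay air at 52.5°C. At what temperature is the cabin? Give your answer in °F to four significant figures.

For a Carnot refrigerator COP_R = T_C/(T_H − T_C), so T_C = COP·T_H/(1 + COP).
With T_H = 325.65 K, T_C = 9.37 × 325.65/10.37 = 294.25 K.
Converting, 294.25 K = 69.97°F.

69.97 °F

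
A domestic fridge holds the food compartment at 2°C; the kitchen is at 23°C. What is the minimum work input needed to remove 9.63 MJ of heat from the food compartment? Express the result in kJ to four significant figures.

In absolute terms T_C = 275.15 K and T_H = 296.15 K, so ΔT = 21.00 K.
The reversible limit is COP_R = T_C/ΔT = 13.10, so W_min = Q_C/COP = Q_C·ΔT/T_C.
W_min = 9.630 × 21.00/275.15 = 0.7350 MJ = 735.0 kJ.

735.0 kJ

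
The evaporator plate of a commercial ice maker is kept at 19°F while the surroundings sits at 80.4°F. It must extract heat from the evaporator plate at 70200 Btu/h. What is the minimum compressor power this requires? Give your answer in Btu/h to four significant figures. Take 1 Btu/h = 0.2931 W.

In absolute terms T_C = 265.93 K and T_H = 300.04 K, so ΔT = 34.11 K.
COP_Carnot = T_C/ΔT = 265.93/34.11 = 7.796.
Ẇ_min = Q̇/COP_Carnot = 70200/7.796 = 9005 Btu/h.

9005 Btu/h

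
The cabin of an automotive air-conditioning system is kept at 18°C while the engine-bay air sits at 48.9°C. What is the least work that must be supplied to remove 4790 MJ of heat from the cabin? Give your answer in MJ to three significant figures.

In absolute terms T_C = 291.15 K and T_H = 322.05 K, so ΔT = 30.90 K.
The reversible limit is COP_R = T_C/ΔT = 9.422, so W_min = Q_C/COP = Q_C·ΔT/T_C.
W_min = 4790 × 30.90/291.15 = 508.4 MJ.

508 MJ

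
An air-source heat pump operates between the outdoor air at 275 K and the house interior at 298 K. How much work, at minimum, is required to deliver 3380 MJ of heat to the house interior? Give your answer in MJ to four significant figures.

260.9 MJ

The reservoir spacing is ΔT = 298 − 275 = 23.00 K.
The reversible limit is COP_HP = T_H/ΔT = 12.96, so W_min = Q_H/COP = Q_H·ΔT/T_H.
W_min = 3380 × 23.00/298.00 = 260.9 MJ.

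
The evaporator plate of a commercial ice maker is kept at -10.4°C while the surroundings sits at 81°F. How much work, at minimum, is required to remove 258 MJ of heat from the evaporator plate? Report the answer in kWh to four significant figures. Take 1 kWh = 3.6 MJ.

In absolute terms T_C = 262.75 K and T_H = 300.37 K, so ΔT = 37.62 K.
The reversible limit is COP_R = T_C/ΔT = 6.984, so W_min = Q_C/COP = Q_C·ΔT/T_C.
W_min = 258.0 × 37.62/262.75 = 36.94 MJ = 10.26 kWh.

10.26 kWh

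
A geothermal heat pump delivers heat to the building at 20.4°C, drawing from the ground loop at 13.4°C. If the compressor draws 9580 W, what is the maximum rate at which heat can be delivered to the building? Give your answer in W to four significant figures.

401700 W

In absolute terms T_C = 286.55 K and T_H = 293.55 K, so ΔT = 7.000 K.
COP_Carnot = T_H/ΔT = 293.55/7.000 = 41.94.
Q̇_max = COP_Carnot × Ẇ = 41.94 × 9580 W = 401700 W.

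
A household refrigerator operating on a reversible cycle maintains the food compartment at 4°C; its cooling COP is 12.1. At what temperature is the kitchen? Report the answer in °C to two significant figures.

27 °C

COP_R = T_C/(T_H − T_C) gives T_H − T_C = T_C/COP.
With T_C = 277.15 K, T_H = 277.15 × (1 + 1/12.1) = 300.05 K.
Converting, 300.05 K = 26.90°C.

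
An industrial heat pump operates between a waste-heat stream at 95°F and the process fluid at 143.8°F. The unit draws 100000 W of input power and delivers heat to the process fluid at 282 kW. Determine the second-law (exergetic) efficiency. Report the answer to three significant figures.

0.228

Converting, Q̇_H = 282.0 kW = 282000 W, so COP_actual = Q̇_H/Ẇ = 282000/100000 = 2.820.
In absolute terms T_C = 308.15 K and T_H = 335.26 K, so ΔT = 27.11 K.
COP_Carnot = T_H/ΔT = 335.26/27.11 = 12.37.
η_II = COP_actual/COP_Carnot = 2.820/12.37 = 0.2280.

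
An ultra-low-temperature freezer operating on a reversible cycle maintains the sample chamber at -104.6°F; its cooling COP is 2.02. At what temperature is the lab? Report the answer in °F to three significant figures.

71.2 °F

COP_R = T_C/(T_H − T_C) gives T_H − T_C = T_C/COP.
With T_C = 197.26 K, T_H = 197.26 × (1 + 1/2.02) = 294.92 K.
Converting, 294.92 K = 71.18°F.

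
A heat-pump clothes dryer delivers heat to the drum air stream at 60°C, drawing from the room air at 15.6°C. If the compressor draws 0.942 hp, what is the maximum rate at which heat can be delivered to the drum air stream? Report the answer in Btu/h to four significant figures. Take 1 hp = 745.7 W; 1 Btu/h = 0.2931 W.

In absolute terms T_C = 288.75 K and T_H = 333.15 K, so ΔT = 44.40 K.
COP_Carnot = T_H/ΔT = 333.15/44.40 = 7.503.
Q̇_max = COP_Carnot × Ẇ = 7.503 × 0.9420 hp = 7.068 hp = 17980 Btu/h.

17980 Btu/h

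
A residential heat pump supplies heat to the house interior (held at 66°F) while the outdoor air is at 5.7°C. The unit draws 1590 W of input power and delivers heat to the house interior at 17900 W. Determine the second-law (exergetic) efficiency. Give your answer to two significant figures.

COP_actual = Q̇_H/Ẇ = 17900/1590 = 11.26.
In absolute terms T_C = 278.85 K and T_H = 292.04 K, so ΔT = 13.19 K.
COP_Carnot = T_H/ΔT = 292.04/13.19 = 22.14.
η_II = COP_actual/COP_Carnot = 11.26/22.14 = 0.5084.

0.51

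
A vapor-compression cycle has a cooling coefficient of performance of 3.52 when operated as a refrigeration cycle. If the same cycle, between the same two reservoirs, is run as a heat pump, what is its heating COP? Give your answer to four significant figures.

4.520

The first law on one cycle gives Q_H = Q_C + W, so Q_H/W = Q_C/W + 1.
COP_HP = COP_R + 1 = 3.52 + 1 = 4.52.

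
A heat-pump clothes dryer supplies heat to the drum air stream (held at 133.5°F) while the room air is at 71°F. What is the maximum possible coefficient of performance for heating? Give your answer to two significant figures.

In absolute terms T_C = 294.82 K and T_H = 329.54 K, so ΔT = 34.72 K.
For a reversible cycle, COP_Carnot = T_H/ΔT = 329.54/34.72 = 9.491.

9.5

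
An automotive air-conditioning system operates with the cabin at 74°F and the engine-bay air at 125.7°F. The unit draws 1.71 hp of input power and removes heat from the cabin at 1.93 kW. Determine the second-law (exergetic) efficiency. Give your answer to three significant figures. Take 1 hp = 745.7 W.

Converting, Q̇_C = 1.930 kW = 2.588 hp, so COP_actual = Q̇_C/Ẇ = 2.588/1.710 = 1.514.
In absolute terms T_C = 296.48 K and T_H = 325.21 K, so ΔT = 28.72 K.
COP_Carnot = T_C/ΔT = 296.48/28.72 = 10.32.
η_II = COP_actual/COP_Carnot = 1.514/10.32 = 0.1466.

0.147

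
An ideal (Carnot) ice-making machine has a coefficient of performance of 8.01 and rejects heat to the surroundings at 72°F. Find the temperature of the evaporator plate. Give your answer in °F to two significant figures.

13 °F

For a Carnot refrigerator COP_R = T_C/(T_H − T_C), so T_C = COP·T_H/(1 + COP).
With T_H = 295.37 K, T_C = 8.01 × 295.37/9.010 = 262.59 K.
Converting, 262.59 K = 12.99°F.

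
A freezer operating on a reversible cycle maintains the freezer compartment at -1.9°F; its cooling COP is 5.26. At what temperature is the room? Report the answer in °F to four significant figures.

COP_R = T_C/(T_H − T_C) gives T_H − T_C = T_C/COP.
With T_C = 254.32 K, T_H = 254.32 × (1 + 1/5.26) = 302.67 K.
Converting, 302.67 K = 85.13°F.

85.13 °F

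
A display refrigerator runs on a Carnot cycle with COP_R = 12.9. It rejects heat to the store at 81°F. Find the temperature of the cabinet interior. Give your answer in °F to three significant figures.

42.1 °F

For a Carnot refrigerator COP_R = T_C/(T_H − T_C), so T_C = COP·T_H/(1 + COP).
With T_H = 300.37 K, T_C = 12.9 × 300.37/13.90 = 278.76 K.
Converting, 278.76 K = 42.10°F.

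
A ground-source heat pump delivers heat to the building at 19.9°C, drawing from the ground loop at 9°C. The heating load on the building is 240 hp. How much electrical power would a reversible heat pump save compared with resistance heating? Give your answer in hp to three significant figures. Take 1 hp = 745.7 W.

231 hp

In absolute terms T_C = 282.15 K and T_H = 293.05 K, so ΔT = 10.90 K.
COP_Carnot = T_H/ΔT = 293.05/10.90 = 26.89.
Resistance heating needs Ẇ_res = Q̇_H = 240.0 hp; the reversible heat pump needs only Ẇ_hp = Q̇_H/COP = 8.927 hp.
Saving = 240.0 − 8.927 = 231.1 hp.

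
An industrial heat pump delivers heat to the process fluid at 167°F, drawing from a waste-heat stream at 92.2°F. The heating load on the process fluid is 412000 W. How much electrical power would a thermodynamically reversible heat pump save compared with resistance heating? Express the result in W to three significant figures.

363000 W

In absolute terms T_C = 306.59 K and T_H = 348.15 K, so ΔT = 41.56 K.
COP_Carnot = T_H/ΔT = 348.15/41.56 = 8.378.
Resistance heating needs Ẇ_res = Q̇_H = 412000 W; the reversible heat pump needs only Ẇ_hp = Q̇_H/COP = 49180 W.
Saving = 412000 − 49180 = 362800 W.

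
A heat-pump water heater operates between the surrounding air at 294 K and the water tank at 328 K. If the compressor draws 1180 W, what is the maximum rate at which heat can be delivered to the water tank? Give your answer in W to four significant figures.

The reservoir spacing is ΔT = 328 − 294 = 34.00 K.
COP_Carnot = T_H/ΔT = 328.00/34.00 = 9.647.
Q̇_max = COP_Carnot × Ẇ = 9.647 × 1180 W = 11380 W.

11380 W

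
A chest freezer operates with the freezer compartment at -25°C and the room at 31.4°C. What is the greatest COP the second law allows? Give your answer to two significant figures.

4.4

In absolute terms T_C = 248.15 K and T_H = 304.55 K, so ΔT = 56.40 K.
For a reversible cycle, COP_Carnot = T_C/ΔT = 248.15/56.40 = 4.400.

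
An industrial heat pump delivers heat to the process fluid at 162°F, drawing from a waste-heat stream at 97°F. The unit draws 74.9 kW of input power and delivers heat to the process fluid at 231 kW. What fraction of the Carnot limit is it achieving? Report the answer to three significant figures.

COP_actual = Q̇_H/Ẇ = 231.0/74.90 = 3.084.
In absolute terms T_C = 309.26 K and T_H = 345.37 K, so ΔT = 36.11 K.
COP_Carnot = T_H/ΔT = 345.37/36.11 = 9.564.
η_II = COP_actual/COP_Carnot = 3.084/9.564 = 0.3225.

0.322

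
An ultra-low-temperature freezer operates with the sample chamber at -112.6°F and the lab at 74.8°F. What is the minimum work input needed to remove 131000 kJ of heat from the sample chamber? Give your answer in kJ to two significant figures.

In absolute terms T_C = 192.82 K and T_H = 296.93 K, so ΔT = 104.1 K.
The reversible limit is COP_R = T_C/ΔT = 1.852, so W_min = Q_C/COP = Q_C·ΔT/T_C.
W_min = 131000 × 104.1/192.82 = 70730 kJ.

71000 kJ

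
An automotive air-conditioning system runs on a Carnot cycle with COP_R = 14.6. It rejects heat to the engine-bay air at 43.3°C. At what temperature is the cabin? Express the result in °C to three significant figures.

For a Carnot refrigerator COP_R = T_C/(T_H − T_C), so T_C = COP·T_H/(1 + COP).
With T_H = 316.45 K, T_C = 14.6 × 316.45/15.60 = 296.16 K.
Converting, 296.16 K = 23.01°C.

23.0 °C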